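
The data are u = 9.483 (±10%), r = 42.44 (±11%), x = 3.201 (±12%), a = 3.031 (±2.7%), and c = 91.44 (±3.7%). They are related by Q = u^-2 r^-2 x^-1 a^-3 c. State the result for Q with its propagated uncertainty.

(6.334 ± 2.11) × 10^-6

For a monomial Q ∝ u^-2, r^-2, x^-1, a^-3, c, fractional errors add in quadrature:
  (-2·δu/u)² = (-2×0.100)² = 0.0400;  (-2·δr/r)² = (-2×0.110)² = 0.0484;  (-1·δx/x)² = (-1×0.120)² = 0.0144;  (-3·δa/a)² = (-3×0.0270)² = 0.00656;  (1·δc/c)² = (1×0.0370)² = 0.00137
δQ/Q = √(0.111) = 0.333
Q = 6.334e-06, so δQ = 0.333 × 6.334e-06 = 2.11e-06.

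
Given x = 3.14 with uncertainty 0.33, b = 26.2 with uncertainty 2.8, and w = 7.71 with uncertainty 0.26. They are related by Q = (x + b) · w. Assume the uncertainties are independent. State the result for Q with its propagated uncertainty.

226 ± 23.0

Let u = x + b = 29.3. δu = √(δx² + δb²) = √(0.109 + 7.84) = 2.82, so δu/u = 0.0961.
Q is then a monomial in u, w:
δQ/Q = √((δu/u)² + (1·δw/w)²) = √(0.00923 + 0.00114) = 0.102
Q = 226, so δQ = 0.102 × 226 = 23.0.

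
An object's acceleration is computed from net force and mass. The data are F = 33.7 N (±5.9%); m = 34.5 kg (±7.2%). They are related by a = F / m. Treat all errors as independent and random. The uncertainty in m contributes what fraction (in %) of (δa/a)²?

(δa/a)² = (1·δF/F)² + (-1·δm/m)²
  F term: (1×0.0590)² = 0.00348
  m term: (-1×0.0720)² = 0.00518
Total = 0.00867. Share from m = 0.00518/0.00867 = 0.598.

59.8%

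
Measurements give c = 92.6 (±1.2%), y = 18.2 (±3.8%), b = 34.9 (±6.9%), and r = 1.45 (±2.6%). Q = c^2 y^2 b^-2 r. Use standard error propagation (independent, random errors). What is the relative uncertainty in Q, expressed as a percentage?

16.1%

Since Q is a product/quotient, work with relative uncertainties:
  (2·δc/c)² = (2×0.0120)² = 0.000576;  (2·δy/y)² = (2×0.0380)² = 0.00578;  (-2·δb/b)² = (-2×0.0690)² = 0.0190;  (1·δr/r)² = (1×0.0260)² = 0.000676
δQ/Q = √(0.0261) = 0.161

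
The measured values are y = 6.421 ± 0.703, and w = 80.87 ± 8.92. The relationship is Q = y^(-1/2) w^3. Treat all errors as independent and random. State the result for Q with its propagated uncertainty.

208700 ± 70000

Products/powers → add relative errors in quadrature, weighted by exponent:
  (−½·δy/y)² = (-0.5×0.109)² = 0.00300;  (3·δw/w)² = (3×0.110)² = 0.109
δQ/Q = √(0.112) = 0.335
Q = 208700, so δQ = 0.335 × 208700 = 70000.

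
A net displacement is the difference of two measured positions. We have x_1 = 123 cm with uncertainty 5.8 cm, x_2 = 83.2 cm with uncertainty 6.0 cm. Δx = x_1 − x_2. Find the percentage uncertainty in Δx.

21.0%

Absolute uncertainties add in quadrature for a linear combination:
  (δx_1)² = 33.6;  (δx_2)² = 36.0
δΔx = √(69.6) = 8.35 cm
Δx = 39.8 cm, so δΔx/Δx = 8.35/39.8 = 0.210.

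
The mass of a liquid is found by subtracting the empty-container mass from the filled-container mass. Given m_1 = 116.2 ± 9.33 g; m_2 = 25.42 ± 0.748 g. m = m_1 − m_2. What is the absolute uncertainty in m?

9.36 g

m is a linear combination, so absolute uncertainties add in quadrature:
  (δm_1)² = 87.0;  (δm_2)² = 0.560
δm = √(87.6) = 9.36 g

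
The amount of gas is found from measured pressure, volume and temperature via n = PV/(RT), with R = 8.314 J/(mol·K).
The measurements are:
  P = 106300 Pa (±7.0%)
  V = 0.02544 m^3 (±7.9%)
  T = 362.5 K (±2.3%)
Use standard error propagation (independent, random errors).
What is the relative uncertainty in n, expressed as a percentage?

10.8%

n is a product of powers, so relative uncertainties combine in quadrature:
  (1·δP/P)² = (1×0.0700)² = 0.00490;  (1·δV/V)² = (1×0.0790)² = 0.00624;  (-1·δT/T)² = (-1×0.0230)² = 0.000529
δn/n = √(0.0117) = 0.108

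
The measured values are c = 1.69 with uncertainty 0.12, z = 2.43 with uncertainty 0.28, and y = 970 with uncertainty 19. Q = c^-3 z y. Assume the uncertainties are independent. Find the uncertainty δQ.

Q is a product of powers, so relative uncertainties combine in quadrature:
  (-3·δc/c)² = (-3×0.0710)² = 0.0454;  (1·δz/z)² = (1×0.115)² = 0.0133;  (1·δy/y)² = (1×0.0196)² = 0.000384
δQ/Q = √(0.0590) = 0.243
Q = 488, so δQ = 0.243 × 488 = 119.

119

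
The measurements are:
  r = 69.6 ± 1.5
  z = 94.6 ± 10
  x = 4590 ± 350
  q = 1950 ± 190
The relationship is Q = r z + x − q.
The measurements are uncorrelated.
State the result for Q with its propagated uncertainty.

9220 ± 814

Let p = r·z = 6580. δp/p = √((1·δr/r)² + (1·δz/z)²) = √(0.000464 + 0.0112) = 0.108, so δp = 710.
Q = p + x − q: δQ = √(δp² + δx² + δq²) = √(5.05e+05 + 1.22e+05 + 36100) = 814
Q = 9220.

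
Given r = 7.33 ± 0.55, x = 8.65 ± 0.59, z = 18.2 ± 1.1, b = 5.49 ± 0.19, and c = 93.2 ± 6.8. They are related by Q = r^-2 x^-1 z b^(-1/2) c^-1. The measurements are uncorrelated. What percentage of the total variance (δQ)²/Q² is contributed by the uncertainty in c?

14.6%

(δQ/Q)² = (-2·δr/r)² + (-1·δx/x)² + (1·δz/z)² + (−½·δb/b)² + (-1·δc/c)²
  r term: (-2×0.0750)² = 0.0225
  x term: (-1×0.0682)² = 0.00465
  z term: (1×0.0604)² = 0.00365
  b term: (-0.5×0.0346)² = 0.000299
  c term: (-1×0.0730)² = 0.00532
Total = 0.0364. Share from c = 0.00532/0.0364 = 0.146.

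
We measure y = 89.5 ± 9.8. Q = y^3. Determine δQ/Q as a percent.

Q ∝ y^3, so δQ/Q = |3| · δy/y = 3 × 0.109 = 0.328.

32.8%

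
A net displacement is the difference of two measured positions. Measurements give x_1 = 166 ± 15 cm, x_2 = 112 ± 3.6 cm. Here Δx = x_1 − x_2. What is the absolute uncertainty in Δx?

15.4 cm

Absolute uncertainties add in quadrature for a linear combination:
  (δx_1)² = 225;  (δx_2)² = 13.0
δΔx = √(238) = 15.4 cm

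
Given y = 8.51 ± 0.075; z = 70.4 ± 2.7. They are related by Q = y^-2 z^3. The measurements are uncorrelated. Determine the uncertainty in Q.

561

Q is a product of powers, so relative uncertainties combine in quadrature:
  (-2·δy/y)² = (-2×0.00881)² = 0.000311;  (3·δz/z)² = (3×0.0384)² = 0.0132
δQ/Q = √(0.0135) = 0.116
Q = 4820, so δQ = 0.116 × 4820 = 561.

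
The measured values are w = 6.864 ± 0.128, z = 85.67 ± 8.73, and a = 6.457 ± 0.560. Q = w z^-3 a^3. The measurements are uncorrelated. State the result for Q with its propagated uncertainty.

Since Q is a product/quotient, work with relative uncertainties:
  (1·δw/w)² = (1×0.0186)² = 0.000348;  (-3·δz/z)² = (-3×0.102)² = 0.0935;  (3·δa/a)² = (3×0.0867)² = 0.0677
δQ/Q = √(0.162) = 0.402
Q = 0.002939, so δQ = 0.402 × 0.002939 = 0.00118.

0.002939 ± 0.00118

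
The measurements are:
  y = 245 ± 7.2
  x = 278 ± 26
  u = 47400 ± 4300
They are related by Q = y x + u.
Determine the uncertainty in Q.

Let p = y·x = 68100. δp/p = √((1·δy/y)² + (1·δx/x)²) = √(0.000864 + 0.00875) = 0.0980, so δp = 6680.
Q = p + u: δQ = √(δp² + δu²) = √(4.46e+07 + 1.85e+07) = 7940

7940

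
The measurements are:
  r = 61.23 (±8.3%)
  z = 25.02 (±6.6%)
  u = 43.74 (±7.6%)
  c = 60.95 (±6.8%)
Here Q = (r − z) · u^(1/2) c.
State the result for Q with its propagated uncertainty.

Let w = r − z = 36.21. δw = √(δr² + δz²) = √(25.8 + 2.73) = 5.34, so δw/w = 0.148.
Q is then a monomial in w, u, c:
δQ/Q = √((δw/w)² + (½·δu/u)² + (1·δc/c)²) = √(0.0218 + 0.00144 + 0.00462) = 0.167
Q = 14600, so δQ = 0.167 × 14600 = 2440.

14600 ± 2440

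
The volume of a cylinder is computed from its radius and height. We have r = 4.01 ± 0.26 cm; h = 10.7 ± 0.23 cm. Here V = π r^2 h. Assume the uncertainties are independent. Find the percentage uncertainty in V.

Relative error in a monomial: (δV/V)² = Σ (nᵢ · δxᵢ/xᵢ)².
  (2·δr/r)² = (2×0.0648)² = 0.0168;  (1·δh/h)² = (1×0.0215)² = 0.000462
δV/V = √(0.0173) = 0.131

13.1%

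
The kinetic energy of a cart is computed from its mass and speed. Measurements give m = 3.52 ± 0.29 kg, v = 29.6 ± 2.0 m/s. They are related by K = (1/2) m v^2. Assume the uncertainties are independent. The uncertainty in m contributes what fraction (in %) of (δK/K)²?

27.1%

(δK/K)² = (1·δm/m)² + (2·δv/v)²
  m term: (1×0.0824)² = 0.00679
  v term: (2×0.0676)² = 0.0183
Total = 0.0250. Share from m = 0.00679/0.0250 = 0.271.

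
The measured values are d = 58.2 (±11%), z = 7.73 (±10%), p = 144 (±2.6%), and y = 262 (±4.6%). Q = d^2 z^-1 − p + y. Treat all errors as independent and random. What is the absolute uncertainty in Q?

Let w = d^2·z^-1 = 438. δw/w = √((2·δd/d)² + (-1·δz/z)²) = √(0.0484 + 0.0100) = 0.242, so δw = 106.
Q = w − p + y: δQ = √(δw² + δp² + δy²) = √(11200 + 14.0 + 145) = 107

107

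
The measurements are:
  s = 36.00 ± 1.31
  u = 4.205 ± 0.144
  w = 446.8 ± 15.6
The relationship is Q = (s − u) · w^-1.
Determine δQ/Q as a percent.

Let h = s − u = 31.80. δh = √(δs² + δu²) = √(1.72 + 0.0207) = 1.32, so δh/h = 0.0414.
Q is then a monomial in h, w:
δQ/Q = √((δh/h)² + (-1·δw/w)²) = √(0.00172 + 0.00122) = 0.0542

5.42%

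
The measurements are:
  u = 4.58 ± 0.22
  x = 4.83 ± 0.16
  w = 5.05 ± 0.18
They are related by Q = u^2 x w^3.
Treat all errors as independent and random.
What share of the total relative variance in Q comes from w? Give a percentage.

(δQ/Q)² = (2·δu/u)² + (1·δx/x)² + (3·δw/w)²
  u term: (2×0.0480)² = 0.00923
  x term: (1×0.0331)² = 0.00110
  w term: (3×0.0356)² = 0.0114
Total = 0.0218. Share from w = 0.0114/0.0218 = 0.525.

52.5%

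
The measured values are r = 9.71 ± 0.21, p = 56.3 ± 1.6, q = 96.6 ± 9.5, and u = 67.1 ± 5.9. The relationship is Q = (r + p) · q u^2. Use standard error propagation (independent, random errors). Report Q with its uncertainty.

(2.87 ± 0.583) × 10^7

Let w = r + p = 66.0. δw = √(δr² + δp²) = √(0.0441 + 2.56) = 1.61, so δw/w = 0.0244.
Q is then a monomial in w, q, u:
δQ/Q = √((δw/w)² + (1·δq/q)² + (2·δu/u)²) = √(0.000598 + 0.00967 + 0.0309) = 0.203
Q = 2.87e+07, so δQ = 0.203 × 2.87e+07 = 5.83e+06.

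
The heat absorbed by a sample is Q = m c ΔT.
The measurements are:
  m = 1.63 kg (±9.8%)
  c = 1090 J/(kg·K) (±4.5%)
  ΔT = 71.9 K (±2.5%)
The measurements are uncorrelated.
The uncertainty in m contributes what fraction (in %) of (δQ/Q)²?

(δQ/Q)² = (1·δm/m)² + (1·δc/c)² + (1·δΔT/ΔT)²
  m term: (1×0.0980)² = 0.00960
  c term: (1×0.0450)² = 0.00202
  ΔT term: (1×0.0250)² = 0.000625
Total = 0.0123. Share from m = 0.00960/0.0123 = 0.784.

78.4%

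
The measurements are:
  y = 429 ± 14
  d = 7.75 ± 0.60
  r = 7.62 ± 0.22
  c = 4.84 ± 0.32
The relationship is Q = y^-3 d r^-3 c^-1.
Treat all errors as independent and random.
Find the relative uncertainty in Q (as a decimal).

Products/powers → add relative errors in quadrature, weighted by exponent:
  (-3·δy/y)² = (-3×0.0326)² = 0.00958;  (1·δd/d)² = (1×0.0774)² = 0.00599;  (-3·δr/r)² = (-3×0.0289)² = 0.00750;  (-1·δc/c)² = (-1×0.0661)² = 0.00437
δQ/Q = √(0.0275) = 0.166

0.166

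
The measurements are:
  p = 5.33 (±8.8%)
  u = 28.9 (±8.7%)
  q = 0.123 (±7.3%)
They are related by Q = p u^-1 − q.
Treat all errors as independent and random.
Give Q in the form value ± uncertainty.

Let w = p·u^-1 = 0.184. δw/w = √((1·δp/p)² + (-1·δu/u)²) = √(0.00774 + 0.00757) = 0.124, so δw = 0.0228.
Q = w − q: δQ = √(δw² + δq²) = √(0.000521 + 8.06e-05) = 0.0245
Q = 0.0614.

0.0614 ± 0.0245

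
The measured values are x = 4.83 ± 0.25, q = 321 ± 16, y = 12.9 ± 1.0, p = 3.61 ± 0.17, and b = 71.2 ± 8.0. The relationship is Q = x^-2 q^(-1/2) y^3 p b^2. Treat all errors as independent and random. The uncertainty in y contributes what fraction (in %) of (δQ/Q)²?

(δQ/Q)² = (-2·δx/x)² + (−½·δq/q)² + (3·δy/y)² + (1·δp/p)² + (2·δb/b)²
  x term: (-2×0.0518)² = 0.0107
  q term: (-0.5×0.0498)² = 0.000621
  y term: (3×0.0775)² = 0.0541
  p term: (1×0.0471)² = 0.00222
  b term: (2×0.112)² = 0.0505
Total = 0.118. Share from y = 0.0541/0.118 = 0.458.

45.8%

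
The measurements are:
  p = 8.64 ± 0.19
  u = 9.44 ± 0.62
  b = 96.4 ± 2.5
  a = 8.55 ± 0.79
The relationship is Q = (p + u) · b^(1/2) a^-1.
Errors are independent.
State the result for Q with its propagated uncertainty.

20.8 ± 2.08

Let w = p + u = 18.1. δw = √(δp² + δu²) = √(0.0361 + 0.384) = 0.648, so δw/w = 0.0359.
Q is then a monomial in w, b, a:
δQ/Q = √((δw/w)² + (½·δb/b)² + (-1·δa/a)²) = √(0.00129 + 0.000168 + 0.00854) = 0.1000
Q = 20.8, so δQ = 0.1000 × 20.8 = 2.08.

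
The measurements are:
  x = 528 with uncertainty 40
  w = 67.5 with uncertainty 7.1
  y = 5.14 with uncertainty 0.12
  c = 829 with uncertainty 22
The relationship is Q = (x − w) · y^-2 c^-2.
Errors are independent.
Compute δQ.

Let u = x − w = 460. δu = √(δx² + δw²) = √(1600 + 50.4) = 40.6, so δu/u = 0.0882.
Q is then a monomial in u, y, c:
δQ/Q = √((δu/u)² + (-2·δy/y)² + (-2·δc/c)²) = √(0.00778 + 0.00218 + 0.00282) = 0.113
Q = 2.54e-05, so δQ = 0.113 × 2.54e-05 = 2.87e-06.

2.87e-06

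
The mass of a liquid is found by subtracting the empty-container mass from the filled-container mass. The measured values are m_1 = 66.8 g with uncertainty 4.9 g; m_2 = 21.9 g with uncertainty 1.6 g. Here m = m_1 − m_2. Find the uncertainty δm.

5.15 g

m is a linear combination, so absolute uncertainties add in quadrature:
  (δm_1)² = 24.0;  (δm_2)² = 2.56
δm = √(26.6) = 5.15 g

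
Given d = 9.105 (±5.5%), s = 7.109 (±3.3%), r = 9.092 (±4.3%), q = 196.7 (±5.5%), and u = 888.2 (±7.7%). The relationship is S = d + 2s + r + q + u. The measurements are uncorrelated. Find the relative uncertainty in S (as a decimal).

0.0620

Absolute uncertainties add in quadrature for a linear combination:
  (δd)² = 0.251;  (2·δs)² = 0.220;  (δr)² = 0.153;  (δq)² = 117;  (δu)² = 4680
δS = √(4800) = 69.2
S = 1117, so δS/S = 69.2/1117 = 0.0620.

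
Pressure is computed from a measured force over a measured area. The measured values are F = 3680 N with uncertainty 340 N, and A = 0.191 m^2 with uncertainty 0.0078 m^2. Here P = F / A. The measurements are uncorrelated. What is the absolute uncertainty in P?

1950 Pa

Relative error in a monomial: (δP/P)² = Σ (nᵢ · δxᵢ/xᵢ)².
  (1·δF/F)² = (1×0.0924)² = 0.00854;  (-1·δA/A)² = (-1×0.0408)² = 0.00167
δP/P = √(0.0102) = 0.101
P = 19300 Pa, so δP = 0.101 × 19300 = 1950 Pa.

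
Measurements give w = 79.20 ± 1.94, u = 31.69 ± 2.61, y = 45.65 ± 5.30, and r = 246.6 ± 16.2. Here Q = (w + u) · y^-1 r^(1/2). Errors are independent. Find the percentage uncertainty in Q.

12.4%

Let h = w + u = 110.9. δh = √(δw² + δu²) = √(3.76 + 6.81) = 3.25, so δh/h = 0.0293.
Q is then a monomial in h, y, r:
δQ/Q = √((δh/h)² + (-1·δy/y)² + (½·δr/r)²) = √(0.000860 + 0.0135 + 0.00108) = 0.124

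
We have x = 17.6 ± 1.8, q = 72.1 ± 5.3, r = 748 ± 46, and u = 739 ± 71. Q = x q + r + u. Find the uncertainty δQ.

181

Let p = x·q = 1270. δp/p = √((1·δx/x)² + (1·δq/q)²) = √(0.0105 + 0.00540) = 0.126, so δp = 160.
Q = p + r + u: δQ = √(δp² + δr² + δu²) = √(25500 + 2120 + 5040) = 181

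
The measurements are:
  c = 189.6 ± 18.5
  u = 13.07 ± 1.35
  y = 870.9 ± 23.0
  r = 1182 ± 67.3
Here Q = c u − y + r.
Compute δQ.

Let p = c·u = 2478. δp/p = √((1·δc/c)² + (1·δu/u)²) = √(0.00952 + 0.0107) = 0.142, so δp = 352.
Q = p − y + r: δQ = √(δp² + δy² + δr²) = √(1.24e+05 + 529 + 4530) = 359

359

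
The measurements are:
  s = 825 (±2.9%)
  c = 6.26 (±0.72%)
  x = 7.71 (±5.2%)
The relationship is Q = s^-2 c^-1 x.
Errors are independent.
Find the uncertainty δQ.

1.42e-07

Products/powers → add relative errors in quadrature, weighted by exponent:
  (-2·δs/s)² = (-2×0.0290)² = 0.00336;  (-1·δc/c)² = (-1×0.00720)² = 5.18e-05;  (1·δx/x)² = (1×0.0520)² = 0.00270
δQ/Q = √(0.00612) = 0.0782
Q = 1.81e-06, so δQ = 0.0782 × 1.81e-06 = 1.42e-07.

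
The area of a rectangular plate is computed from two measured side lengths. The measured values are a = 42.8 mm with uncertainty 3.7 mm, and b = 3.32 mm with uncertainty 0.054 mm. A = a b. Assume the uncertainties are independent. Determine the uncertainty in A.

12.5 mm^2

A is a product of powers, so relative uncertainties combine in quadrature:
  (1·δa/a)² = (1×0.0864)² = 0.00747;  (1·δb/b)² = (1×0.0163)² = 0.000265
δA/A = √(0.00774) = 0.0880
A = 142 mm^2, so δA = 0.0880 × 142 = 12.5 mm^2.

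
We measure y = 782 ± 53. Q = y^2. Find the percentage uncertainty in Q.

13.6%

Q ∝ y^2, so δQ/Q = |2| · δy/y = 2 × 0.0678 = 0.136.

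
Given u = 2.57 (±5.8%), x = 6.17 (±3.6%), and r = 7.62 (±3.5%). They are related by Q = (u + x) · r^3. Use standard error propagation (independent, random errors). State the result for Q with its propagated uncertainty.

3870 ± 423

Let w = u + x = 8.74. δw = √(δu² + δx²) = √(0.0222 + 0.0493) = 0.267, so δw/w = 0.0306.
Q is then a monomial in w, r:
δQ/Q = √((δw/w)² + (3·δr/r)²) = √(0.000937 + 0.0110) = 0.109
Q = 3870, so δQ = 0.109 × 3870 = 423.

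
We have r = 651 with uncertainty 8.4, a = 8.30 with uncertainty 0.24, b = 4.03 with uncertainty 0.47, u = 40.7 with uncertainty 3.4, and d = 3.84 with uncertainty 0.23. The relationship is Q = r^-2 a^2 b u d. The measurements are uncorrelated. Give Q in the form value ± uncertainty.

0.102 ± 0.0172

Products/powers → add relative errors in quadrature, weighted by exponent:
  (-2·δr/r)² = (-2×0.0129)² = 0.000666;  (2·δa/a)² = (2×0.0289)² = 0.00334;  (1·δb/b)² = (1×0.117)² = 0.0136;  (1·δu/u)² = (1×0.0835)² = 0.00698;  (1·δd/d)² = (1×0.0599)² = 0.00359
δQ/Q = √(0.0282) = 0.168
Q = 0.102, so δQ = 0.168 × 0.102 = 0.0172.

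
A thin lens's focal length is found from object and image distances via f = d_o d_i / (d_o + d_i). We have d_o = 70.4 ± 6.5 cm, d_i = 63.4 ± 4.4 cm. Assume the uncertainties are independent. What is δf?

∂f/∂d_o = (d_i/(d_o+d_i))² = 0.225;  ∂f/∂d_i = (d_o/(d_o+d_i))² = 0.277
δf = √((∂f/∂d_o · δd_o)² + (∂f/∂d_i · δd_i)²) = √(2.13 + 1.48) = 1.90 cm

1.90 cm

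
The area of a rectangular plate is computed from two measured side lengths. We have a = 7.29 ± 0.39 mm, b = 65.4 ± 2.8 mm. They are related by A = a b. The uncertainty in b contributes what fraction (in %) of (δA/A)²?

(δA/A)² = (1·δa/a)² + (1·δb/b)²
  a term: (1×0.0535)² = 0.00286
  b term: (1×0.0428)² = 0.00183
Total = 0.00470. Share from b = 0.00183/0.00470 = 0.390.

39.0%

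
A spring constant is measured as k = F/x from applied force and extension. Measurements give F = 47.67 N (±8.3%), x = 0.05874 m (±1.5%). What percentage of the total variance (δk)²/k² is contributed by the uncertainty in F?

96.8%

(δk/k)² = (1·δF/F)² + (-1·δx/x)²
  F term: (1×0.0830)² = 0.00689
  x term: (-1×0.0150)² = 0.000225
Total = 0.00711. Share from F = 0.00689/0.00711 = 0.968.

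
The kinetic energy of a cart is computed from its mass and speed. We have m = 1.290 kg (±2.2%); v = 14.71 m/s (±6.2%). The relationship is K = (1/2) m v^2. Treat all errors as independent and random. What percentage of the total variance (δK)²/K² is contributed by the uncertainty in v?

(δK/K)² = (1·δm/m)² + (2·δv/v)²
  m term: (1×0.0220)² = 0.000484
  v term: (2×0.0620)² = 0.0154
Total = 0.0159. Share from v = 0.0154/0.0159 = 0.969.

96.9%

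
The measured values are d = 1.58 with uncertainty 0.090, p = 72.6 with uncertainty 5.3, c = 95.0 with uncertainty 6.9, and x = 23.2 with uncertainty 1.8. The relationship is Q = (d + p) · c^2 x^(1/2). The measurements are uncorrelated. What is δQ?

Let u = d + p = 74.2. δu = √(δd² + δp²) = √(0.00810 + 28.1) = 5.30, so δu/u = 0.0715.
Q is then a monomial in u, c, x:
δQ/Q = √((δu/u)² + (2·δc/c)² + (½·δx/x)²) = √(0.00511 + 0.0211 + 0.00150) = 0.166
Q = 3.22e+06, so δQ = 0.166 × 3.22e+06 = 5.37e+05.

5.37e+05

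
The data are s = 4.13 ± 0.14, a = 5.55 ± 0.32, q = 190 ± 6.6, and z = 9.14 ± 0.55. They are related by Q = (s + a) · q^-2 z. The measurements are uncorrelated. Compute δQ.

Let u = s + a = 9.68. δu = √(δs² + δa²) = √(0.0196 + 0.102) = 0.349, so δu/u = 0.0361.
Q is then a monomial in u, q, z:
δQ/Q = √((δu/u)² + (-2·δq/q)² + (1·δz/z)²) = √(0.00130 + 0.00483 + 0.00362) = 0.0987
Q = 0.00245, so δQ = 0.0987 × 0.00245 = 0.000242.

0.000242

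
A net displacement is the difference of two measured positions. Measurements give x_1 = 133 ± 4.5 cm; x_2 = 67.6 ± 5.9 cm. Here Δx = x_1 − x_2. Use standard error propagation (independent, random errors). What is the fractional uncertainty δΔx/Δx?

Each term contributes (cᵢ δxᵢ)² to (δΔx)²:
  (δx_1)² = 20.2;  (δx_2)² = 34.8
δΔx = √(55.1) = 7.42 cm
Δx = 65.4 cm, so δΔx/Δx = 7.42/65.4 = 0.113.

0.113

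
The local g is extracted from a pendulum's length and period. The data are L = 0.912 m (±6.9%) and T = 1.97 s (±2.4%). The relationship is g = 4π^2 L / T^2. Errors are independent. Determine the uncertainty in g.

Each factor contributes (exponent × relative error)² to (δg/g)²:
  (1·δL/L)² = (1×0.0690)² = 0.00476;  (-2·δT/T)² = (-2×0.0240)² = 0.00230
δg/g = √(0.00707) = 0.0841
g = 9.28 m/s^2, so δg = 0.0841 × 9.28 = 0.780 m/s^2.

0.780 m/s^2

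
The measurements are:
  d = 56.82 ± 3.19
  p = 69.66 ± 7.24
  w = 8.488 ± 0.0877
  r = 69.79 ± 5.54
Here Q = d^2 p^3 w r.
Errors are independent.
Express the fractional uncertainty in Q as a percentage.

Relative error in a monomial: (δQ/Q)² = Σ (nᵢ · δxᵢ/xᵢ)².
  (2·δd/d)² = (2×0.0561)² = 0.0126;  (3·δp/p)² = (3×0.104)² = 0.0972;  (1·δw/w)² = (1×0.0103)² = 0.000107;  (1·δr/r)² = (1×0.0794)² = 0.00630
δQ/Q = √(0.116) = 0.341

34.1%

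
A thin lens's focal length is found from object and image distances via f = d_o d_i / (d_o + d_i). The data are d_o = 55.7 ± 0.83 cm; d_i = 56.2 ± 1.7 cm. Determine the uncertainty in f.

0.470 cm

∂f/∂d_o = (d_i/(d_o+d_i))² = 0.252;  ∂f/∂d_i = (d_o/(d_o+d_i))² = 0.248
δf = √((∂f/∂d_o · δd_o)² + (∂f/∂d_i · δd_i)²) = √(0.0438 + 0.177) = 0.470 cm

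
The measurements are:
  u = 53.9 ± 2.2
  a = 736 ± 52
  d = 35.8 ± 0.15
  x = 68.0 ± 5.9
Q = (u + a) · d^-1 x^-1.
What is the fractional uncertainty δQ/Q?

Let w = u + a = 790. δw = √(δu² + δa²) = √(4.84 + 2700) = 52.0, so δw/w = 0.0659.
Q is then a monomial in w, d, x:
δQ/Q = √((δw/w)² + (-1·δd/d)² + (-1·δx/x)²) = √(0.00434 + 1.76e-05 + 0.00753) = 0.109

0.109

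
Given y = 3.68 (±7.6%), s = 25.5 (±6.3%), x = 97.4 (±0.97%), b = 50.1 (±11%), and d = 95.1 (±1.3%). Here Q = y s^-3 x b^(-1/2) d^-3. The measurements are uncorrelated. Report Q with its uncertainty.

(3.55 ± 0.763) × 10^-9

Since Q is a product/quotient, work with relative uncertainties:
  (1·δy/y)² = (1×0.0760)² = 0.00578;  (-3·δs/s)² = (-3×0.0630)² = 0.0357;  (1·δx/x)² = (1×0.00970)² = 9.41e-05;  (−½·δb/b)² = (-0.5×0.110)² = 0.00302;  (-3·δd/d)² = (-3×0.0130)² = 0.00152
δQ/Q = √(0.0461) = 0.215
Q = 3.55e-09, so δQ = 0.215 × 3.55e-09 = 7.63e-10.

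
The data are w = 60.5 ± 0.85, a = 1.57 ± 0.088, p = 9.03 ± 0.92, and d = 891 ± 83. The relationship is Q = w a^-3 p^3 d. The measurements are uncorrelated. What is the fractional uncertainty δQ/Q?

Q is a product of powers, so relative uncertainties combine in quadrature:
  (1·δw/w)² = (1×0.0140)² = 0.000197;  (-3·δa/a)² = (-3×0.0561)² = 0.0283;  (3·δp/p)² = (3×0.102)² = 0.0934;  (1·δd/d)² = (1×0.0932)² = 0.00868
δQ/Q = √(0.131) = 0.361

0.361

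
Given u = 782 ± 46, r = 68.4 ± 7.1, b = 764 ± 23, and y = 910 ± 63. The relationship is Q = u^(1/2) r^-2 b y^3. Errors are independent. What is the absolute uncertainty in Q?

1.02e+09

Relative error in a monomial: (δQ/Q)² = Σ (nᵢ · δxᵢ/xᵢ)².
  (½·δu/u)² = (0.5×0.0588)² = 0.000865;  (-2·δr/r)² = (-2×0.104)² = 0.0431;  (1·δb/b)² = (1×0.0301)² = 0.000906;  (3·δy/y)² = (3×0.0692)² = 0.0431
δQ/Q = √(0.0880) = 0.297
Q = 3.44e+09, so δQ = 0.297 × 3.44e+09 = 1.02e+09.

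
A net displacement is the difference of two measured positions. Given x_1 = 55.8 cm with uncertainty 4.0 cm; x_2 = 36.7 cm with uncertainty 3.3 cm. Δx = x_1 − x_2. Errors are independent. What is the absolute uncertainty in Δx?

5.19 cm

Each term contributes (cᵢ δxᵢ)² to (δΔx)²:
  (δx_1)² = 16.0;  (δx_2)² = 10.9
δΔx = √(26.9) = 5.19 cm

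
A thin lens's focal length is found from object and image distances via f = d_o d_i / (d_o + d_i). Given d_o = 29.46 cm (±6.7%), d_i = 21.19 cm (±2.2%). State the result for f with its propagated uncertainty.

12.32 ± 0.380 cm

∂f/∂d_o = (d_i/(d_o+d_i))² = 0.175;  ∂f/∂d_i = (d_o/(d_o+d_i))² = 0.338
δf = √((∂f/∂d_o · δd_o)² + (∂f/∂d_i · δd_i)²) = √(0.119 + 0.0249) = 0.380 cm
f = 12.32 cm.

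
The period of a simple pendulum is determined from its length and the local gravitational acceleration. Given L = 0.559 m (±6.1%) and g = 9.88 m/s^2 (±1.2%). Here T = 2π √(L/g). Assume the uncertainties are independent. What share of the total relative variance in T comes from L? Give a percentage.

96.3%

(δT/T)² = (½·δL/L)² + (−½·δg/g)²
  L term: (0.5×0.0610)² = 0.000930
  g term: (-0.5×0.0120)² = 3.6e-05
Total = 0.000966. Share from L = 0.000930/0.000966 = 0.963.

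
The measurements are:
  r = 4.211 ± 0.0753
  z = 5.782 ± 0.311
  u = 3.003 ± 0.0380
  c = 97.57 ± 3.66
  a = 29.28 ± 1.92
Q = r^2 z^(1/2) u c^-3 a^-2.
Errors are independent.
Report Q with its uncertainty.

(1.608 ± 0.288) × 10^-7

Each factor contributes (exponent × relative error)² to (δQ/Q)²:
  (2·δr/r)² = (2×0.0179)² = 0.00128;  (½·δz/z)² = (0.5×0.0538)² = 0.000723;  (1·δu/u)² = (1×0.0127)² = 0.000160;  (-3·δc/c)² = (-3×0.0375)² = 0.0127;  (-2·δa/a)² = (-2×0.0656)² = 0.0172
δQ/Q = √(0.0320) = 0.179
Q = 1.608e-07, so δQ = 0.179 × 1.608e-07 = 2.88e-08.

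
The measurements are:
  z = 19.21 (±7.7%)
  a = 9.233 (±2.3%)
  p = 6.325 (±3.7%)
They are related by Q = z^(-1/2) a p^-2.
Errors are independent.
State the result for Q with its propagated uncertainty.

Products/powers → add relative errors in quadrature, weighted by exponent:
  (−½·δz/z)² = (-0.5×0.0770)² = 0.00148;  (1·δa/a)² = (1×0.0230)² = 0.000529;  (-2·δp/p)² = (-2×0.0370)² = 0.00548
δQ/Q = √(0.00749) = 0.0865
Q = 0.05266, so δQ = 0.0865 × 0.05266 = 0.00456.

0.05266 ± 0.00456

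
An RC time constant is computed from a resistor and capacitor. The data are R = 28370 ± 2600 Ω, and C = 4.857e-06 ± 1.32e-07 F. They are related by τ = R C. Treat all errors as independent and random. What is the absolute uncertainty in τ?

0.0132 s

Since τ is a product/quotient, work with relative uncertainties:
  (1·δR/R)² = (1×0.0916)² = 0.00840;  (1·δC/C)² = (1×0.0272)² = 0.000739
δτ/τ = √(0.00914) = 0.0956
τ = 0.1378 s, so δτ = 0.0956 × 0.1378 = 0.0132 s.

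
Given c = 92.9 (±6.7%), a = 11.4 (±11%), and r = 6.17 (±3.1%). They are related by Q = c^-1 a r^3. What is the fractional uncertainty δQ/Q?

Relative error in a monomial: (δQ/Q)² = Σ (nᵢ · δxᵢ/xᵢ)².
  (-1·δc/c)² = (-1×0.0670)² = 0.00449;  (1·δa/a)² = (1×0.110)² = 0.0121;  (3·δr/r)² = (3×0.0310)² = 0.00865
δQ/Q = √(0.0252) = 0.159

0.159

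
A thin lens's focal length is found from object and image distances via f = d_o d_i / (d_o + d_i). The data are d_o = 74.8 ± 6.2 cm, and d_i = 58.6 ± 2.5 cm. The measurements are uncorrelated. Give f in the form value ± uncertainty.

∂f/∂d_o = (d_i/(d_o+d_i))² = 0.193;  ∂f/∂d_i = (d_o/(d_o+d_i))² = 0.314
δf = √((∂f/∂d_o · δd_o)² + (∂f/∂d_i · δd_i)²) = √(1.43 + 0.618) = 1.43 cm
f = 32.9 cm.

32.9 ± 1.43 cm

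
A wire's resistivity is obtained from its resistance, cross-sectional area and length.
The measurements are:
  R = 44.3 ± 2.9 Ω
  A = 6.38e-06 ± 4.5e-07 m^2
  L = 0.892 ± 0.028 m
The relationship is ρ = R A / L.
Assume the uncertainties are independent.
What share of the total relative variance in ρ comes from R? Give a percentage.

41.8%

(δρ/ρ)² = (1·δR/R)² + (1·δA/A)² + (-1·δL/L)²
  R term: (1×0.0655)² = 0.00429
  A term: (1×0.0705)² = 0.00497
  L term: (-1×0.0314)² = 0.000985
Total = 0.0102. Share from R = 0.00429/0.0102 = 0.418.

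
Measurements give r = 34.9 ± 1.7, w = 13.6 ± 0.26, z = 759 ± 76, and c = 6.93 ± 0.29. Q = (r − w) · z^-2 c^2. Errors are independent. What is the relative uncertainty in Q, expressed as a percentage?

23.2%

Let u = r − w = 21.3. δu = √(δr² + δw²) = √(2.89 + 0.0676) = 1.72, so δu/u = 0.0807.
Q is then a monomial in u, z, c:
δQ/Q = √((δu/u)² + (-2·δz/z)² + (2·δc/c)²) = √(0.00652 + 0.0401 + 0.00700) = 0.232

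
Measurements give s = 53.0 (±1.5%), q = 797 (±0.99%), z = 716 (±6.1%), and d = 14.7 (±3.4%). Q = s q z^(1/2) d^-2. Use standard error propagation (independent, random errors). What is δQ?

Each factor contributes (exponent × relative error)² to (δQ/Q)²:
  (1·δs/s)² = (1×0.0150)² = 0.000225;  (1·δq/q)² = (1×0.00990)² = 9.8e-05;  (½·δz/z)² = (0.5×0.0610)² = 0.000930;  (-2·δd/d)² = (-2×0.0340)² = 0.00462
δQ/Q = √(0.00588) = 0.0767
Q = 5230, so δQ = 0.0767 × 5230 = 401.

401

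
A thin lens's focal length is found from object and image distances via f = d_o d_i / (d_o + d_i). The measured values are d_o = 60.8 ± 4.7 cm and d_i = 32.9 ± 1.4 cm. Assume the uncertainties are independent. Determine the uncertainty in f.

0.827 cm

∂f/∂d_o = (d_i/(d_o+d_i))² = 0.123;  ∂f/∂d_i = (d_o/(d_o+d_i))² = 0.421
δf = √((∂f/∂d_o · δd_o)² + (∂f/∂d_i · δd_i)²) = √(0.336 + 0.347) = 0.827 cm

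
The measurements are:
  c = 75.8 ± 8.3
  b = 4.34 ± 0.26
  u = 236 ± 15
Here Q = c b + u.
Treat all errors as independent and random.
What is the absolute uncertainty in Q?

Let p = c·b = 329. δp/p = √((1·δc/c)² + (1·δb/b)²) = √(0.0120 + 0.00359) = 0.125, so δp = 41.1.
Q = p + u: δQ = √(δp² + δu²) = √(1690 + 225) = 43.7

43.7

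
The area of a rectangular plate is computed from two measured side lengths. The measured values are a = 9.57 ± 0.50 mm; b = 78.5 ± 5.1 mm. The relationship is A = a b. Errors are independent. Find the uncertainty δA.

62.6 mm^2

A is a product of powers, so relative uncertainties combine in quadrature:
  (1·δa/a)² = (1×0.0522)² = 0.00273;  (1·δb/b)² = (1×0.0650)² = 0.00422
δA/A = √(0.00695) = 0.0834
A = 751 mm^2, so δA = 0.0834 × 751 = 62.6 mm^2.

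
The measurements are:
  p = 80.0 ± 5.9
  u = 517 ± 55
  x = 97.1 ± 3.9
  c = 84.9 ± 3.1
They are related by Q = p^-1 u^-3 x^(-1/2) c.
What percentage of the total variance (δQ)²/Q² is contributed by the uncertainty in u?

93.4%

(δQ/Q)² = (-1·δp/p)² + (-3·δu/u)² + (−½·δx/x)² + (1·δc/c)²
  p term: (-1×0.0738)² = 0.00544
  u term: (-3×0.106)² = 0.102
  x term: (-0.5×0.0402)² = 0.000403
  c term: (1×0.0365)² = 0.00133
Total = 0.109. Share from u = 0.102/0.109 = 0.934.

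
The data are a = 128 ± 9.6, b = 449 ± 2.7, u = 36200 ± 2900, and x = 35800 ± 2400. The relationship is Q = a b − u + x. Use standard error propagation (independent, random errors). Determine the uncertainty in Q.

5730

Let p = a·b = 57500. δp/p = √((1·δa/a)² + (1·δb/b)²) = √(0.00562 + 3.62e-05) = 0.0752, so δp = 4320.
Q = p − u + x: δQ = √(δp² + δu² + δx²) = √(1.87e+07 + 8.41e+06 + 5.76e+06) = 5730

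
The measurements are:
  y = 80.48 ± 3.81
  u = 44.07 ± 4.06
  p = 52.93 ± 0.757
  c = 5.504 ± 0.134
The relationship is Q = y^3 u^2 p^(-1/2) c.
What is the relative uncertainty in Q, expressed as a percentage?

Since Q is a product/quotient, work with relative uncertainties:
  (3·δy/y)² = (3×0.0473)² = 0.0202;  (2·δu/u)² = (2×0.0921)² = 0.0339;  (−½·δp/p)² = (-0.5×0.0143)² = 5.11e-05;  (1·δc/c)² = (1×0.0243)² = 0.000593
δQ/Q = √(0.0548) = 0.234

23.4%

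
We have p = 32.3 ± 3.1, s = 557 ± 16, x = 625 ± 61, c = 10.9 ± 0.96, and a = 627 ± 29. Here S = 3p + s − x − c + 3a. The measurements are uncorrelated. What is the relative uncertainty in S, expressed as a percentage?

5.68%

S is a linear combination, so absolute uncertainties add in quadrature:
  (3·δp)² = 86.5;  (δs)² = 256;  (δx)² = 3720;  (δc)² = 0.922;  (3·δa)² = 7570
δS = √(11600) = 108
S = 1900, so δS/S = 108/1900 = 0.0568.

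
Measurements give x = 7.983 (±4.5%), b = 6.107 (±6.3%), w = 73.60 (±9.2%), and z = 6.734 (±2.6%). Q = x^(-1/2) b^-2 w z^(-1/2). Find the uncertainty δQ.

0.0426

For a monomial Q ∝ x^(-1/2), b^-2, w, z^(-1/2), fractional errors add in quadrature:
  (−½·δx/x)² = (-0.5×0.0450)² = 0.000506;  (-2·δb/b)² = (-2×0.0630)² = 0.0159;  (1·δw/w)² = (1×0.0920)² = 0.00846;  (−½·δz/z)² = (-0.5×0.0260)² = 0.000169
δQ/Q = √(0.0250) = 0.158
Q = 0.2692, so δQ = 0.158 × 0.2692 = 0.0426.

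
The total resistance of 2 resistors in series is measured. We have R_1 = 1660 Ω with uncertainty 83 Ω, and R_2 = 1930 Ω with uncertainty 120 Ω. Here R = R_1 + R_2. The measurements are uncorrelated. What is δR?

146 Ω

Each term contributes (cᵢ δxᵢ)² to (δR)²:
  (δR_1)² = 6890;  (δR_2)² = 14400
δR = √(21300) = 146 Ω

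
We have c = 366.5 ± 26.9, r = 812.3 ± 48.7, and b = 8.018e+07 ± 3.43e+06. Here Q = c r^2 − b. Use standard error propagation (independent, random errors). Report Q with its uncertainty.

(1.616 ± 0.342) × 10^8

Let p = c·r^2 = 2.418e+08. δp/p = √((1·δc/c)² + (2·δr/r)²) = √(0.00539 + 0.0144) = 0.141, so δp = 3.4e+07.
Q = p − b: δQ = √(δp² + δb²) = √(1.16e+15 + 1.18e+13) = 3.42e+07
Q = 1.616e+08.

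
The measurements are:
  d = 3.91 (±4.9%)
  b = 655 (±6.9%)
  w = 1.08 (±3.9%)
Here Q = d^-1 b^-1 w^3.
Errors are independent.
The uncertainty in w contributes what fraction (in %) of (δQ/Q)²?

65.7%

(δQ/Q)² = (-1·δd/d)² + (-1·δb/b)² + (3·δw/w)²
  d term: (-1×0.0490)² = 0.00240
  b term: (-1×0.0690)² = 0.00476
  w term: (3×0.0390)² = 0.0137
Total = 0.0209. Share from w = 0.0137/0.0209 = 0.657.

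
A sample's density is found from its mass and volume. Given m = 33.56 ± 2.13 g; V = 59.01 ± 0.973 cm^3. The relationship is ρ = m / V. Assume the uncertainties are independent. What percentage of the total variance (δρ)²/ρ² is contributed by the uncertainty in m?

(δρ/ρ)² = (1·δm/m)² + (-1·δV/V)²
  m term: (1×0.0635)² = 0.00403
  V term: (-1×0.0165)² = 0.000272
Total = 0.00430. Share from m = 0.00403/0.00430 = 0.937.

93.7%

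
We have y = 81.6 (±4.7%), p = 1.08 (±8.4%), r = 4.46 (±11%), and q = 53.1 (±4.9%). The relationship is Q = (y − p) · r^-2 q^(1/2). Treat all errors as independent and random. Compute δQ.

Let u = y − p = 80.5. δu = √(δy² + δp²) = √(14.7 + 0.00823) = 3.84, so δu/u = 0.0476.
Q is then a monomial in u, r, q:
δQ/Q = √((δu/u)² + (-2·δr/r)² + (½·δq/q)²) = √(0.00227 + 0.0484 + 0.000600) = 0.226
Q = 29.5, so δQ = 0.226 × 29.5 = 6.68.

6.68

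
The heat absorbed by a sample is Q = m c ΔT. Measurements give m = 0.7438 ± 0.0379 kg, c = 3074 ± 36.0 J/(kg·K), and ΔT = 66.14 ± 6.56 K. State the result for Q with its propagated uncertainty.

151200 ± 17000 J

For a monomial Q ∝ m, c, ΔT, fractional errors add in quadrature:
  (1·δm/m)² = (1×0.0510)² = 0.00260;  (1·δc/c)² = (1×0.0117)² = 0.000137;  (1·δΔT/ΔT)² = (1×0.0992)² = 0.00984
δQ/Q = √(0.0126) = 0.112
Q = 151200 J, so δQ = 0.112 × 151200 = 17000 J.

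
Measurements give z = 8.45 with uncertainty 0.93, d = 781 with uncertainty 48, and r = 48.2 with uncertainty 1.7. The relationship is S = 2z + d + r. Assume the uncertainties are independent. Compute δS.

48.1

Each term contributes (cᵢ δxᵢ)² to (δS)²:
  (2·δz)² = 3.46;  (δd)² = 2300;  (δr)² = 2.89
δS = √(2310) = 48.1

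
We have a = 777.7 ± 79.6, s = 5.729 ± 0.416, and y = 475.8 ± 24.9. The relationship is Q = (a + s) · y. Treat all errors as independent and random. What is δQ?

42600

Let u = a + s = 783.4. δu = √(δa² + δs²) = √(6340 + 0.173) = 79.6, so δu/u = 0.102.
Q is then a monomial in u, y:
δQ/Q = √((δu/u)² + (1·δy/y)²) = √(0.0103 + 0.00274) = 0.114
Q = 372800, so δQ = 0.114 × 372800 = 42600.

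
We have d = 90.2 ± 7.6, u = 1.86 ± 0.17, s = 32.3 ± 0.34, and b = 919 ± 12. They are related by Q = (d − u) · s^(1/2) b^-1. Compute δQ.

Let w = d − u = 88.3. δw = √(δd² + δu²) = √(57.8 + 0.0289) = 7.60, so δw/w = 0.0861.
Q is then a monomial in w, s, b:
δQ/Q = √((δw/w)² + (½·δs/s)² + (-1·δb/b)²) = √(0.00741 + 2.77e-05 + 0.000171) = 0.0872
Q = 0.546, so δQ = 0.0872 × 0.546 = 0.0476.

0.0476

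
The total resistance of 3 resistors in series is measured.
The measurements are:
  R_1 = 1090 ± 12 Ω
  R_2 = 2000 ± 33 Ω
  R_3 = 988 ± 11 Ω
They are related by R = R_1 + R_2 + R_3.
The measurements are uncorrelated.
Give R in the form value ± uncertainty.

4080 ± 36.8 Ω

R is a linear combination, so absolute uncertainties add in quadrature:
  (δR_1)² = 144;  (δR_2)² = 1090;  (δR_3)² = 121
δR = √(1350) = 36.8 Ω
R = 4080 Ω.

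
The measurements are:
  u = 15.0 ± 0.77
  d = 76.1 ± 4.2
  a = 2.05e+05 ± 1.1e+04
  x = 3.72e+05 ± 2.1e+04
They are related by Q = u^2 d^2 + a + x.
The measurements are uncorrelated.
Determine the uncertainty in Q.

Let p = u^2·d^2 = 1.3e+06. δp/p = √((2·δu/u)² + (2·δd/d)²) = √(0.0105 + 0.0122) = 0.151, so δp = 1.96e+05.
Q = p + a + x: δQ = √(δp² + δa² + δx²) = √(3.86e+10 + 1.21e+08 + 4.41e+08) = 1.98e+05

1.98e+05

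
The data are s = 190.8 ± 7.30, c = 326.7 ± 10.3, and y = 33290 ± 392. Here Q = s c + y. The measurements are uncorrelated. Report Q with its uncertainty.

95620 ± 3120

Let p = s·c = 62330. δp/p = √((1·δs/s)² + (1·δc/c)²) = √(0.00146 + 0.000994) = 0.0496, so δp = 3090.
Q = p + y: δQ = √(δp² + δy²) = √(9.55e+06 + 1.54e+05) = 3120
Q = 95620.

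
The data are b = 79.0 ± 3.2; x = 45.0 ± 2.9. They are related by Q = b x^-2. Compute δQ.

0.00527

Q is a product of powers, so relative uncertainties combine in quadrature:
  (1·δb/b)² = (1×0.0405)² = 0.00164;  (-2·δx/x)² = (-2×0.0644)² = 0.0166
δQ/Q = √(0.0183) = 0.135
Q = 0.0390, so δQ = 0.135 × 0.0390 = 0.00527.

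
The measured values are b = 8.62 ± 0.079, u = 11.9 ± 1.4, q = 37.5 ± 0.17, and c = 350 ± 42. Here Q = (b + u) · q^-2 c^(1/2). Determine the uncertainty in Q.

Let w = b + u = 20.5. δw = √(δb² + δu²) = √(0.00624 + 1.96) = 1.40, so δw/w = 0.0683.
Q is then a monomial in w, q, c:
δQ/Q = √((δw/w)² + (-2·δq/q)² + (½·δc/c)²) = √(0.00467 + 8.22e-05 + 0.00360) = 0.0914
Q = 0.273, so δQ = 0.0914 × 0.273 = 0.0249.

0.0249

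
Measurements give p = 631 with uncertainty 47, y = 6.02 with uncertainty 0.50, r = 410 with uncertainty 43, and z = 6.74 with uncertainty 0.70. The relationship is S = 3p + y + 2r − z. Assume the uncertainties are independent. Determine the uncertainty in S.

For a sum/difference, combine absolute errors in quadrature:
  (3·δp)² = 19900;  (δy)² = 0.250;  (2·δr)² = 7400;  (δz)² = 0.490
δS = √(27300) = 165

165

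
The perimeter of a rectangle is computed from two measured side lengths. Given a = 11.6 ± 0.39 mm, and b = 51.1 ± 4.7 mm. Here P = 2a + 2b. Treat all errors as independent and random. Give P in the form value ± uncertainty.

P is a linear combination, so absolute uncertainties add in quadrature:
  (2·δa)² = 0.608;  (2·δb)² = 88.4
δP = √(89.0) = 9.43 mm
P = 125 mm.

125 ± 9.43 mm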